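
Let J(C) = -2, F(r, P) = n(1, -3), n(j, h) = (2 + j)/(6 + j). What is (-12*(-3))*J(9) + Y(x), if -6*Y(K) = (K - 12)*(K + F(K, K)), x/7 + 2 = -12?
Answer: -39077/21 ≈ -1860.8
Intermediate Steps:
x = -98 (x = -14 + 7*(-12) = -14 - 84 = -98)
n(j, h) = (2 + j)/(6 + j)
F(r, P) = 3/7 (F(r, P) = (2 + 1)/(6 + 1) = 3/7)
Y(K) = -(-12 + K)*(3/7 + K)/6 (Y(K) = -(K - 12)*(K + 3/7)/6 = -(-12 + K)*(3/7 + K)/6)
(-12*(-3))*J(9) + Y(x) = -12*(-3)*(-2) + (6/7 - 1/6*(-98)**2 + (27/14)*(-98)) = 36*(-2) + (6/7 - 1/6*9604 - 189) = -72 + (6/7 - 4802/3 - 189) = -72 - 37565/21 = -39077/21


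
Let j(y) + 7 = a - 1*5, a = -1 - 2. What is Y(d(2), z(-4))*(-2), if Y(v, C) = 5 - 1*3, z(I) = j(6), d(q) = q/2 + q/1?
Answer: -4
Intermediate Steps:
a = -3
j(y) = -15 (j(y) = -7 + (-3 - 1*5) = -7 + (-3 - 5) = -7 - 8 = -15)
d(q) = 3*q/2 (d(q) = q*(1/2) + q*1 = q/2 + q = 3*q/2)
z(I) = -15
Y(v, C) = 2 (Y(v, C) = 5 - 3 = 2)
Y(d(2), z(-4))*(-2) = 2*(-2) = -4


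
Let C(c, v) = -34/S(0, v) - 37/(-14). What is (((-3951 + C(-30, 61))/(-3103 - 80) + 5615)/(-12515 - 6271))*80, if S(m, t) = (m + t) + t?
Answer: -101776837100/4255470471 ≈ -23.917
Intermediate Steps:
S(m, t) = m + 2*t
C(c, v) = 37/14 - 17/v (C(c, v) = -34/(0 + 2*v) - 37/(-14) = -34*1/(2*v) - 37*(-1/14) = -17/v + 37/14 = 37/14 - 17/v)
(((-3951 + C(-30, 61))/(-3103 - 80) + 5615)/(-12515 - 6271))*80 = (((-3951 + (37/14 - 17/61))/(-3103 - 80) + 5615)/(-12515 - 6271))*80 = (((-3951 + (37/14 - 17*1/61))/(-3183) + 5615)/(-18786))*80 = (((-3951 + (37/14 - 17/61))*(-1/3183) + 5615)*(-1/18786))*80 = (((-3951 + 2019/854)*(-1/3183) + 5615)*(-1/18786))*80 = ((-3372135/854*(-1/3183) + 5615)*(-1/18786))*80 = ((1124045/906094 + 5615)*(-1/18786))*80 = ((5088841855/906094)*(-1/18786))*80 = -5088841855/17021881884*80 = -101776837100/4255470471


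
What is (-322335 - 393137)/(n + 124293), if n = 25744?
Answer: -715472/150037 ≈ -4.7686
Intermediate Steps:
(-322335 - 393137)/(n + 124293) = (-322335 - 393137)/(25744 + 124293) = -715472/150037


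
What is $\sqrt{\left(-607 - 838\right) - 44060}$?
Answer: $i \sqrt{45505} \approx 213.32 i$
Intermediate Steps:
$\sqrt{\left(-607 - 838\right) - 44060} = \sqrt{-1445 - 44060} = \sqrt{-45505} = i \sqrt{45505}$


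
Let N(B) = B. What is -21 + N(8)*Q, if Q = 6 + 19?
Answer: 179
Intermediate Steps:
Q = 25
-21 + N(8)*Q = -21 + 8*25 = -21 + 200 = 179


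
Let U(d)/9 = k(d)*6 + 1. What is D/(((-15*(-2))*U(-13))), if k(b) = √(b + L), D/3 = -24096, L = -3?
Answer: -4016/8655 + 32128*I/2885 ≈ -0.46401 + 11.136*I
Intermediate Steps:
D = -72288 (D = 3*(-24096) = -72288)
k(b) = √(-3 + b) (k(b) = √(b - 3) = √(-3 + b))
U(d) = 9 + 54*√(-3 + d) (U(d) = 9*(√(-3 + d)*6 + 1) = 9*(6*√(-3 + d) + 1) = 9*(1 + 6*√(-3 + d)) = 9 + 54*√(-3 + d))
D/(((-15*(-2))*U(-13))) = -72288*1/(30*(9 + 54*√(-3 - 13))) = -72288*1/(30*(9 + 54*√(-16))) = -72288*1/(30*(9 + 54*(4*I))) = -(4016/8655 - 32128*I/2885) = -72288*(270 - 6480*I)/42063300 = -2008*(270 - 6480*I)/1168425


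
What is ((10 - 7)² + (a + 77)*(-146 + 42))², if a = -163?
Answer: 80156209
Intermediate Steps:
((10 - 7)² + (a + 77)*(-146 + 42))² = ((10 - 7)² + (-163 + 77)*(-146 + 42))² = (3² - 86*(-104))² = (9 + 8944)² = 8953² = 80156209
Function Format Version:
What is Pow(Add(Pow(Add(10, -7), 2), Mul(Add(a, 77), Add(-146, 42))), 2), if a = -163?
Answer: 80156209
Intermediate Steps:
Pow(Add(Pow(Add(10, -7), 2), Mul(Add(a, 77), Add(-146, 42))), 2) = Pow(Add(Pow(Add(10, -7), 2), Mul(Add(-163, 77), Add(-146, 42))), 2) = Pow(Add(Pow(3, 2), Mul(-86, -104)), 2) = Pow(Add(9, 8944), 2) = Pow(8953, 2) = 80156209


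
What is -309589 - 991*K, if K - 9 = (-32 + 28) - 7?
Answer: -307607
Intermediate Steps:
K = -2 (K = 9 + ((-32 + 28) - 7) = 9 + (-4 - 7) = 9 - 11 = -2)
-309589 - 991*K = -309589 - 991*(-2) = -309589 - 1*(-1982) = -309589 + 1982 = -307607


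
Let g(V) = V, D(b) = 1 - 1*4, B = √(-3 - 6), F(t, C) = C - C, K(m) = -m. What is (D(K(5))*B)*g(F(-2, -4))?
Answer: 0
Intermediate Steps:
F(t, C) = 0
B = 3*I (B = √(-9) = 3*I ≈ 3.0*I)
D(b) = -3 (D(b) = 1 - 4 = -3)
(D(K(5))*B)*g(F(-2, -4)) = -9*I*0 = 0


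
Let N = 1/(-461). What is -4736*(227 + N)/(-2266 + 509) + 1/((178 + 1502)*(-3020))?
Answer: 359213384793089/587071329600 ≈ 611.87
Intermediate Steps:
N = -1/461 ≈ -0.0021692
-4736*(227 + N)/(-2266 + 509) + 1/((178 + 1502)*(-3020)) = -4736*(227 - 1/461)/(-2266 + 509) + 1/((178 + 1502)*(-3020)) = -4736/((-1757/104646/461)) - 1/3020/1680 = -4736/((-1757*461/104646)) + (1/1680)*(-1/3020) = -4736/(-809977/104646) - 1/5073600 = -4736*(-104646/809977) - 1/5073600 = 495603456/809977 - 1/5073600 = 359213384793089/587071329600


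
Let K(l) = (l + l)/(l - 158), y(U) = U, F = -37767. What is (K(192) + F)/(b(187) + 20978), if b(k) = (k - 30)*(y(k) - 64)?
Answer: -641847/684913 ≈ -0.93712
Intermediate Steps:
b(k) = (-64 + k)*(-30 + k) (b(k) = (k - 30)*(k - 64) = (-30 + k)*(-64 + k) = (-64 + k)*(-30 + k))
K(l) = 2*l/(-158 + l) (K(l) = (2*l)/(-158 + l) = 2*l/(-158 + l))
(K(192) + F)/(b(187) + 20978) = (2*192/(-158 + 192) - 37767)/((1920 + 187**2 - 94*187) + 20978) = (2*192/34 - 37767)/((1920 + 34969 - 17578) + 20978) = (2*192*(1/34) - 37767)/(19311 + 20978) = (192/17 - 37767)/40289 = -641847/17*1/40289 = -641847/684913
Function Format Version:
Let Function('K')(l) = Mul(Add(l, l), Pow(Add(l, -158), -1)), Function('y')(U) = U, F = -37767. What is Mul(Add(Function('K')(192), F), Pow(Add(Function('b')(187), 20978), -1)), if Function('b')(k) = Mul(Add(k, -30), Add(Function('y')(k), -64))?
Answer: Rational(-641847, 684913) ≈ -0.93712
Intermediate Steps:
Function('b')(k) = Mul(Add(-64, k), Add(-30, k)) (Function('b')(k) = Mul(Add(k, -30), Add(k, -64)) = Mul(Add(-30, k), Add(-64, k)) = Mul(Add(-64, k), Add(-30, k)))
Function('K')(l) = Mul(2, l, Pow(Add(-158, l), -1)) (Function('K')(l) = Mul(Mul(2, l), Pow(Add(-158, l), -1)) = Mul(2, l, Pow(Add(-158, l), -1)))
Mul(Add(Function('K')(192), F), Pow(Add(Function('b')(187), 20978), -1)) = Mul(Add(Mul(2, 192, Pow(Add(-158, 192), -1)), -37767), Pow(Add(Add(1920, Pow(187, 2), Mul(-94, 187)), 20978), -1)) = Mul(Add(Mul(2, 192, Pow(34, -1)), -37767), Pow(Add(Add(1920, 34969, -17578), 20978), -1)) = Mul(Add(Mul(2, 192, Rational(1, 34)), -37767), Pow(Add(19311, 20978), -1)) = Mul(Add(Rational(192, 17), -37767), Pow(40289, -1)) = Mul(Rational(-641847, 17), Rational(1, 40289)) = Rational(-641847, 684913)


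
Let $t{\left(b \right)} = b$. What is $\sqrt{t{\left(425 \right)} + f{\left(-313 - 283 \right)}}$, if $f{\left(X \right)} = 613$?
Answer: $\sqrt{1038} \approx 32.218$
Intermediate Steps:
$\sqrt{t{\left(425 \right)} + f{\left(-313 - 283 \right)}} = \sqrt{425 + 613} = \sqrt{1038}$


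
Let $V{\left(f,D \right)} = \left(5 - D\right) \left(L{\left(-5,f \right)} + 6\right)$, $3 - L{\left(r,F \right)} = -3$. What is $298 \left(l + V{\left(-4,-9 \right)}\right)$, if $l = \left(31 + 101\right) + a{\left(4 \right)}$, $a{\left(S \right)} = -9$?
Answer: $86718$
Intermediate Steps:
$L{\left(r,F \right)} = 6$ ($L{\left(r,F \right)} = 3 - -3 = 3 + 3 = 6$)
$V{\left(f,D \right)} = 60 - 12 D$ ($V{\left(f,D \right)} = \left(5 - D\right) \left(6 + 6\right) = \left(5 - D\right) 12 = 60 - 12 D$)
$l = 123$ ($l = \left(31 + 101\right) - 9 = 132 - 9 = 123$)
$298 \left(l + V{\left(-4,-9 \right)}\right) = 298 \left(123 + \left(60 - -108\right)\right) = 298 \left(123 + \left(60 + 108\right)\right) = 298 \left(123 + 168\right) = 298 \cdot 291 = 86718$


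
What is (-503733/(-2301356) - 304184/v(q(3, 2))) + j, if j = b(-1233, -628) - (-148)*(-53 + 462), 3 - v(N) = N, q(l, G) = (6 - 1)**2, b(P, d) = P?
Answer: 1851172581699/25314916 ≈ 73126.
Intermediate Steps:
q(l, G) = 25 (q(l, G) = 5**2 = 25)
v(N) = 3 - N
j = 59299 (j = -1233 - (-148)*(-53 + 462) = -1233 - (-148)*409 = -1233 - 1*(-60532) = -1233 + 60532 = 59299)
(-503733/(-2301356) - 304184/v(q(3, 2))) + j = (-503733/(-2301356) - 304184/(3 - 1*25)) + 59299 = (-503733*(-1/2301356) - 304184/(3 - 25)) + 59299 = (503733/2301356 - 304184/(-22)) + 59299 = (503733/2301356 - 304184*(-1/22)) + 59299 = (503733/2301356 + 152092/11) + 59299 = 350023377815/25314916 + 59299 = 1851172581699/25314916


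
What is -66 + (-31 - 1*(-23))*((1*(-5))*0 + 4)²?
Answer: -194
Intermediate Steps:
-66 + (-31 - 1*(-23))*((1*(-5))*0 + 4)² = -66 + (-31 + 23)*(-5*0 + 4)² = -66 - 8*(0 + 4)² = -66 - 8*4² = -66 - 8*16 = -66 - 128 = -194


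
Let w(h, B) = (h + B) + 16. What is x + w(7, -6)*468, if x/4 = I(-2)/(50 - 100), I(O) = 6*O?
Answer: 198924/25 ≈ 7957.0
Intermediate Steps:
w(h, B) = 16 + B + h (w(h, B) = (B + h) + 16 = 16 + B + h)
x = 24/25 (x = 4*((6*(-2))/(50 - 100)) = 4*(-12/(-50)) = 4*(-12*(-1/50)) = 4*(6/25) = 24/25 ≈ 0.96000)
x + w(7, -6)*468 = 24/25 + (16 - 6 + 7)*468 = 24/25 + 17*468 = 24/25 + 7956 = 198924/25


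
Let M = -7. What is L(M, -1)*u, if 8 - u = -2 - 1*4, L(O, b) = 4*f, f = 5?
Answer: 280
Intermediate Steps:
L(O, b) = 20 (L(O, b) = 4*5 = 20)
u = 14 (u = 8 - (-2 - 1*4) = 8 - (-2 - 4) = 8 - 1*(-6) = 8 + 6 = 14)
L(M, -1)*u = 20*14 = 280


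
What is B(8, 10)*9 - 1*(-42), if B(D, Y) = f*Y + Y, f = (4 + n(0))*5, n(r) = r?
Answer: 1932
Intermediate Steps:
f = 20 (f = (4 + 0)*5 = 4*5 = 20)
B(D, Y) = 21*Y (B(D, Y) = 20*Y + Y = 21*Y)
B(8, 10)*9 - 1*(-42) = (21*10)*9 - 1*(-42) = 210*9 + 42 = 1890 + 42 = 1932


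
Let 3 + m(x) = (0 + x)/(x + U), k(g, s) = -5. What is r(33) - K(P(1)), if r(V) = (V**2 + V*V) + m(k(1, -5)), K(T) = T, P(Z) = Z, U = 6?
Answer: 2169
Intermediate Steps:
m(x) = -3 + x/(6 + x) (m(x) = -3 + (0 + x)/(x + 6) = -3 + x/(6 + x))
r(V) = -8 + 2*V**2 (r(V) = (V**2 + V*V) + 2*(-9 - 1*(-5))/(6 - 5) = (V**2 + V**2) + 2*(-9 + 5)/1 = 2*V**2 + 2*1*(-4) = 2*V**2 - 8 = -8 + 2*V**2)
r(33) - K(P(1)) = (-8 + 2*33**2) - 1*1 = (-8 + 2*1089) - 1 = (-8 + 2178) - 1 = 2170 - 1 = 2169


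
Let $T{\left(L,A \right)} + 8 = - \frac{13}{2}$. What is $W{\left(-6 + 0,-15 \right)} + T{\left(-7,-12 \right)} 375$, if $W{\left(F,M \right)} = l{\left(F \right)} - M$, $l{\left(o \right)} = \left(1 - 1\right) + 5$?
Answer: $- \frac{10835}{2} \approx -5417.5$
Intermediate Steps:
$l{\left(o \right)} = 5$ ($l{\left(o \right)} = 0 + 5 = 5$)
$T{\left(L,A \right)} = - \frac{29}{2}$ ($T{\left(L,A \right)} = -8 - \frac{13}{2} = - \frac{29}{2}$)
$W{\left(F,M \right)} = 5 - M$
$W{\left(-6 + 0,-15 \right)} + T{\left(-7,-12 \right)} 375 = \left(5 - -15\right) - \frac{10875}{2} = \left(5 + 15\right) - \frac{10875}{2} = 20 - \frac{10875}{2} = - \frac{10835}{2}$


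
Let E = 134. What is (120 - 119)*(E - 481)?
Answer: -347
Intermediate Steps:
(120 - 119)*(E - 481) = (120 - 119)*(134 - 481) = 1*(-347) = -347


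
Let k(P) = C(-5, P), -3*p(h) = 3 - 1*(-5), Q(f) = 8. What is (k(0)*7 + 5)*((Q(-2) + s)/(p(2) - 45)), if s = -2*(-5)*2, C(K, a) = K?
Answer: 2520/143 ≈ 17.622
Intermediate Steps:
p(h) = -8/3 (p(h) = -(3 - 1*(-5))/3 = -(3 + 5)/3 = -1/3*8 = -8/3)
k(P) = -5
s = 20 (s = 10*2 = 20)
(k(0)*7 + 5)*((Q(-2) + s)/(p(2) - 45)) = (-5*7 + 5)*((8 + 20)/(-8/3 - 45)) = (-35 + 5)*(28/(-143/3)) = -840*(-3)/143 = -30*(-84/143) = 2520/143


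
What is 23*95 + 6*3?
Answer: 2203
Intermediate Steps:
23*95 + 6*3 = 2185 + 18 = 2203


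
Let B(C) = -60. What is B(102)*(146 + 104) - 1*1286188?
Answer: -1301188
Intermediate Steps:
B(102)*(146 + 104) - 1*1286188 = -60*(146 + 104) - 1*1286188 = -60*250 - 1286188 = -15000 - 1286188 = -1301188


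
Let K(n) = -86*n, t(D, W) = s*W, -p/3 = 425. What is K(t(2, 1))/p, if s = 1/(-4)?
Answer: -43/2550 ≈ -0.016863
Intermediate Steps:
s = -1/4 ≈ -0.25000
p = -1275 (p = -3*425 = -1275)
t(D, W) = -W/4
K(t(2, 1))/p = -(-43)/2/(-1275) = -86*(-1/4)*(-1/1275) = (43/2)*(-1/1275) = -43/2550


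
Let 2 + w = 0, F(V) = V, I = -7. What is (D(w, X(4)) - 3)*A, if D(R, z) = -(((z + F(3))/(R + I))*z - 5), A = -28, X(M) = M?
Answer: -1288/9 ≈ -143.11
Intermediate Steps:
w = -2 (w = -2 + 0 = -2)
D(R, z) = 5 - z*(3 + z)/(-7 + R) (D(R, z) = -(((z + 3)/(R - 7))*z - 5) = -(((3 + z)/(-7 + R))*z - 5) = -(z*(3 + z)/(-7 + R) - 5) = -(-5 + z*(3 + z)/(-7 + R)) = 5 - z*(3 + z)/(-7 + R))
(D(w, X(4)) - 3)*A = ((-35 - 1*4² - 3*4 + 5*(-2))/(-7 - 2) - 3)*(-28) = ((-35 - 1*16 - 12 - 10)/(-9) - 3)*(-28) = (-(-35 - 16 - 12 - 10)/9 - 3)*(-28) = (-⅑*(-73) - 3)*(-28) = (73/9 - 3)*(-28) = (46/9)*(-28) = -1288/9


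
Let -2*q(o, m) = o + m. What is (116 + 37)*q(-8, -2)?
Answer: 765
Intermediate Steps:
q(o, m) = -m/2 - o/2 (q(o, m) = -(o + m)/2 = -(m + o)/2 = -m/2 - o/2)
(116 + 37)*q(-8, -2) = (116 + 37)*(-1/2*(-2) - 1/2*(-8)) = 153*(1 + 4) = 153*5 = 765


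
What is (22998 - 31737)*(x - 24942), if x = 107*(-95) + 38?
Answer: 306467991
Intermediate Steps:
x = -10127 (x = -10165 + 38 = -10127)
(22998 - 31737)*(x - 24942) = (22998 - 31737)*(-10127 - 24942) = -8739*(-35069) = 306467991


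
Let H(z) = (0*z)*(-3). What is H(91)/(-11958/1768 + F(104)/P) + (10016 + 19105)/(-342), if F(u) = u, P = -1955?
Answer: -9707/114 ≈ -85.149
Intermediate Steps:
H(z) = 0 (H(z) = 0*(-3) = 0)
H(91)/(-11958/1768 + F(104)/P) + (10016 + 19105)/(-342) = 0/(-11958/1768 + 104/(-1955)) + (10016 + 19105)/(-342) = 0/(-11958*1/1768 + 104*(-1/1955)) + 29121*(-1/342) = 0/(-5979/884 - 104/1955) - 9707/114 = 0/(-692993/101660) - 9707/114 = 0*(-101660/692993) - 9707/114 = 0 - 9707/114 = -9707/114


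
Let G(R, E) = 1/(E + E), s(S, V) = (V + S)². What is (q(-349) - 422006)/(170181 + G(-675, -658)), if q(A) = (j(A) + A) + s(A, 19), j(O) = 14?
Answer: -412488356/223958195 ≈ -1.8418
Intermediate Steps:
s(S, V) = (S + V)²
G(R, E) = 1/(2*E)
q(A) = 14 + A + (19 + A)² (q(A) = (14 + A) + (A + 19)² = (14 + A) + (19 + A)² = 14 + A + (19 + A)²)
(q(-349) - 422006)/(170181 + G(-675, -658)) = ((14 - 349 + (19 - 349)²) - 422006)/(170181 + (½)/(-658)) = ((14 - 349 + (-330)²) - 422006)/(170181 + (½)*(-1/658)) = ((14 - 349 + 108900) - 422006)/(170181 - 1/1316) = (108565 - 422006)/(223958195/1316) = -313441*1316/223958195 = -412488356/223958195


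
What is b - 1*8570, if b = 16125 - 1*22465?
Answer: -14910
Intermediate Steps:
b = -6340 (b = 16125 - 22465 = -6340)
b - 1*8570 = -6340 - 1*8570 = -6340 - 8570 = -14910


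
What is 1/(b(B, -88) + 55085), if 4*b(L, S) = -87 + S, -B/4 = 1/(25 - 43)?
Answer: 4/220165 ≈ 1.8168e-5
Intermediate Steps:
B = 2/9 (B = -4/(25 - 43) = -4/(-18) = -4*(-1/18) = 2/9 ≈ 0.22222)
b(L, S) = -87/4 + S/4 (b(L, S) = (-87 + S)/4 = -87/4 + S/4)
1/(b(B, -88) + 55085) = 1/((-87/4 + (1/4)*(-88)) + 55085) = 1/((-87/4 - 22) + 55085) = 1/(-175/4 + 55085) = 1/(220165/4) = 4/220165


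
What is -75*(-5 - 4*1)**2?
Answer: -6075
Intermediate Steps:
-75*(-5 - 4*1)**2 = -75*(-5 - 4)**2 = -75*(-9)**2 = -75*81 = -6075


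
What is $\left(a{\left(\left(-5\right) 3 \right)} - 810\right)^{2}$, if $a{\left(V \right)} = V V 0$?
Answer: $656100$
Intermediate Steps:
$a{\left(V \right)} = 0$ ($a{\left(V \right)} = V^{2} \cdot 0 = 0$)
$\left(a{\left(\left(-5\right) 3 \right)} - 810\right)^{2} = \left(0 - 810\right)^{2} = \left(-810\right)^{2} = 656100$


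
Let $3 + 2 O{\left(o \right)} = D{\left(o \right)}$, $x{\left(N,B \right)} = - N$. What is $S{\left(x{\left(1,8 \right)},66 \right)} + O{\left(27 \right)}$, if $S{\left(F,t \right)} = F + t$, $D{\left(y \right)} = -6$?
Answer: $\frac{121}{2} \approx 60.5$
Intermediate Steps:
$O{\left(o \right)} = - \frac{9}{2}$ ($O{\left(o \right)} = - \frac{3}{2} + \frac{1}{2} \left(-6\right) = - \frac{3}{2} - 3 = - \frac{9}{2}$)
$S{\left(x{\left(1,8 \right)},66 \right)} + O{\left(27 \right)} = \left(\left(-1\right) 1 + 66\right) - \frac{9}{2} = \left(-1 + 66\right) - \frac{9}{2} = 65 - \frac{9}{2} = \frac{121}{2}$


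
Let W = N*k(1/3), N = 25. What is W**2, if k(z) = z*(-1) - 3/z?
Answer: 490000/9 ≈ 54444.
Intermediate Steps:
k(z) = -z - 3/z
W = -700/3 (W = 25*(-1/3 - 3/(1/3)) = 25*(-1*1/3 - 3/1/3) = 25*(-1/3 - 3*3) = 25*(-1/3 - 9) = 25*(-28/3) = -700/3 ≈ -233.33)
W**2 = (-700/3)**2 = 490000/9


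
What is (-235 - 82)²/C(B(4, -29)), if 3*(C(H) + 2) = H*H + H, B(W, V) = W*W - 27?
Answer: 301467/104 ≈ 2898.7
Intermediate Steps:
B(W, V) = -27 + W² (B(W, V) = W² - 27 = -27 + W²)
C(H) = -2 + H/3 + H²/3 (C(H) = -2 + (H*H + H)/3 = -2 + (H² + H)/3 = -2 + (H + H²)/3 = -2 + (H/3 + H²/3) = -2 + H/3 + H²/3)
(-235 - 82)²/C(B(4, -29)) = (-235 - 82)²/(-2 + (-27 + 4²)/3 + (-27 + 4²)²/3) = (-317)²/(-2 + (-27 + 16)/3 + (-27 + 16)²/3) = 100489/(-2 + (⅓)*(-11) + (⅓)*(-11)²) = 100489/(-2 - 11/3 + (⅓)*121) = 100489/(-2 - 11/3 + 121/3) = 100489/(104/3) = 100489*(3/104) = 301467/104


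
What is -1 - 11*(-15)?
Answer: 164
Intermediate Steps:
-1 - 11*(-15) = -1 + 165 = 164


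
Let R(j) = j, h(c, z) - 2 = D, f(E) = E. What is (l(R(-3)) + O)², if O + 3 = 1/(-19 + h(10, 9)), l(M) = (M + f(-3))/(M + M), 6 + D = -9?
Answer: 4225/1024 ≈ 4.1260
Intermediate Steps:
D = -15 (D = -6 - 9 = -15)
h(c, z) = -13 (h(c, z) = 2 - 15 = -13)
l(M) = (-3 + M)/(2*M) (l(M) = (M - 3)/(M + M) = (-3 + M)/((2*M)) = (-3 + M)*(1/(2*M)) = (-3 + M)/(2*M))
O = -97/32 (O = -3 + 1/(-19 - 13) = -3 + 1/(-32) = -3 - 1/32 = -97/32 ≈ -3.0313)
(l(R(-3)) + O)² = ((½)*(-3 - 3)/(-3) - 97/32)² = ((½)*(-⅓)*(-6) - 97/32)² = (1 - 97/32)² = (-65/32)² = 4225/1024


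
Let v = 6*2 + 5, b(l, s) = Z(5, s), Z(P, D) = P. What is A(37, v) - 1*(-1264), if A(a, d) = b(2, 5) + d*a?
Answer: 1898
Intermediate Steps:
b(l, s) = 5
v = 17 (v = 12 + 5 = 17)
A(a, d) = 5 + a*d (A(a, d) = 5 + d*a = 5 + a*d)
A(37, v) - 1*(-1264) = (5 + 37*17) - 1*(-1264) = (5 + 629) + 1264 = 634 + 1264 = 1898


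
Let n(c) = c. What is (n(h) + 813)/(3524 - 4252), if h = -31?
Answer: -391/364 ≈ -1.0742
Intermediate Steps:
(n(h) + 813)/(3524 - 4252) = (-31 + 813)/(3524 - 4252) = 782/(-728) = 782*(-1/728) = -391/364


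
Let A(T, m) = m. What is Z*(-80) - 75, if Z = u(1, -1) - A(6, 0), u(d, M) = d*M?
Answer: 5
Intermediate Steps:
u(d, M) = M*d
Z = -1 (Z = -1*1 - 1*0 = -1 + 0 = -1)
Z*(-80) - 75 = -1*(-80) - 75 = 80 - 75 = 5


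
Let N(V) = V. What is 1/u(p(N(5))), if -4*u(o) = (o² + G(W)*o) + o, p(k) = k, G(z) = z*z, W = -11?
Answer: -4/635 ≈ -0.0062992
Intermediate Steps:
G(z) = z²
u(o) = -61*o/2 - o²/4 (u(o) = -((o² + (-11)²*o) + o)/4 = -((o² + 121*o) + o)/4 = -(o² + 122*o)/4 = -61*o/2 - o²/4)
1/u(p(N(5))) = 1/(-¼*5*(122 + 5)) = 1/(-¼*5*127) = 1/(-635/4) = -4/635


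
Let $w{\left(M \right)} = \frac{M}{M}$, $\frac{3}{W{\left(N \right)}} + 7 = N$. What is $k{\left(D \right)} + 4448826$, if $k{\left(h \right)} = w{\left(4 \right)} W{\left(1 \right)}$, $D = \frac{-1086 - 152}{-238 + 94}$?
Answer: $\frac{8897651}{2} \approx 4.4488 \cdot 10^{6}$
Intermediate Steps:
$W{\left(N \right)} = \frac{3}{-7 + N}$
$w{\left(M \right)} = 1$
$D = \frac{619}{72}$ ($D = - \frac{1238}{-144} = \left(-1238\right) \left(- \frac{1}{144}\right) = \frac{619}{72} \approx 8.5972$)
$k{\left(h \right)} = - \frac{1}{2}$ ($k{\left(h \right)} = 1 \frac{3}{-7 + 1} = 1 \frac{3}{-6} = 1 \cdot 3 \left(- \frac{1}{6}\right) = 1 \left(- \frac{1}{2}\right) = - \frac{1}{2}$)
$k{\left(D \right)} + 4448826 = - \frac{1}{2} + 4448826 = \frac{8897651}{2}$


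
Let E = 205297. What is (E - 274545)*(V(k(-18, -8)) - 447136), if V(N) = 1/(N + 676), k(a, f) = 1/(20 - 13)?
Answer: 146549174069888/4733 ≈ 3.0963e+10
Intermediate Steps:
k(a, f) = ⅐ (k(a, f) = 1/7 = ⅐)
V(N) = 1/(676 + N)
(E - 274545)*(V(k(-18, -8)) - 447136) = (205297 - 274545)*(1/(676 + ⅐) - 447136) = -69248*(1/(4733/7) - 447136) = -69248*(7/4733 - 447136) = -69248*(-2116294681/4733) = 146549174069888/4733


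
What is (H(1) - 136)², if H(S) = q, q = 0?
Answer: 18496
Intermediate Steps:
H(S) = 0
(H(1) - 136)² = (0 - 136)² = (-136)² = 18496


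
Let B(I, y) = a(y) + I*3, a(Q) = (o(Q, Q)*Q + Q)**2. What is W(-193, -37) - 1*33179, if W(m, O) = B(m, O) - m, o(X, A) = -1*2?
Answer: -32196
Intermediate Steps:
o(X, A) = -2
a(Q) = Q**2 (a(Q) = (-2*Q + Q)**2 = (-Q)**2 = Q**2)
B(I, y) = y**2 + 3*I (B(I, y) = y**2 + I*3 = y**2 + 3*I)
W(m, O) = O**2 + 2*m (W(m, O) = (O**2 + 3*m) - m = O**2 + 2*m)
W(-193, -37) - 1*33179 = ((-37)**2 + 2*(-193)) - 1*33179 = (1369 - 386) - 33179 = 983 - 33179 = -32196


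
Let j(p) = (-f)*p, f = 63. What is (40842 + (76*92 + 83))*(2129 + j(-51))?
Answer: 255972614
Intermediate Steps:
j(p) = -63*p (j(p) = (-1*63)*p = -63*p)
(40842 + (76*92 + 83))*(2129 + j(-51)) = (40842 + (76*92 + 83))*(2129 - 63*(-51)) = (40842 + (6992 + 83))*(2129 + 3213) = (40842 + 7075)*5342 = 47917*5342 = 255972614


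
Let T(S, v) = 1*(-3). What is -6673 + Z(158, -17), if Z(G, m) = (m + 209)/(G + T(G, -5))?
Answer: -1034123/155 ≈ -6671.8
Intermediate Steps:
T(S, v) = -3
Z(G, m) = (209 + m)/(-3 + G) (Z(G, m) = (m + 209)/(G - 3) = (209 + m)/(-3 + G))
-6673 + Z(158, -17) = -6673 + (209 - 17)/(-3 + 158) = -6673 + 192/155 = -1034123/155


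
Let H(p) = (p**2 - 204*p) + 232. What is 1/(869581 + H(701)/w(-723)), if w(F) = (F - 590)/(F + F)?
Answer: 1313/1645877387 ≈ 7.9775e-7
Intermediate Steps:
w(F) = (-590 + F)/(2*F) (w(F) = (-590 + F)/((2*F)) = (-590 + F)*(1/(2*F)) = (-590 + F)/(2*F))
H(p) = 232 + p**2 - 204*p
1/(869581 + H(701)/w(-723)) = 1/(869581 + (232 + 701**2 - 204*701)/(((1/2)*(-590 - 723)/(-723)))) = 1/(869581 + (232 + 491401 - 143004)/(((1/2)*(-1/723)*(-1313)))) = 1/(869581 + 348629/(1313/1446)) = 1/(869581 + 348629*(1446/1313)) = 1/(869581 + 504117534/1313) = 1/(1645877387/1313) = 1313/1645877387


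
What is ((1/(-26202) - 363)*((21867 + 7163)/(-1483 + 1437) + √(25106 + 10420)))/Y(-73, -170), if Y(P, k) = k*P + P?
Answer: 138056911405/7434843702 - 9511327*√35526/323254074 ≈ 13.023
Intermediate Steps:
Y(P, k) = P + P*k (Y(P, k) = P*k + P = P + P*k)
((1/(-26202) - 363)*((21867 + 7163)/(-1483 + 1437) + √(25106 + 10420)))/Y(-73, -170) = ((1/(-26202) - 363)*((21867 + 7163)/(-1483 + 1437) + √(25106 + 10420)))/((-73*(1 - 170))) = ((-1/26202 - 363)*(29030/(-46) + √35526))/((-73*(-169))) = -9511327*(29030*(-1/46) + √35526)/26202/12337 = -9511327*(-14515/23 + √35526)/26202*(1/12337) = (138056911405/602646 - 9511327*√35526/26202)*(1/12337) = 138056911405/7434843702 - 9511327*√35526/323254074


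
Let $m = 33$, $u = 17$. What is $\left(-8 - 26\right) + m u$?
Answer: $527$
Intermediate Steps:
$\left(-8 - 26\right) + m u = \left(-8 - 26\right) + 33 \cdot 17 = \left(-8 - 26\right) + 561 = -34 + 561 = 527$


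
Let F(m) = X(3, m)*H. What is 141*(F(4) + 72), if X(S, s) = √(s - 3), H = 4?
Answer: 10716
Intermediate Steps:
X(S, s) = √(-3 + s)
F(m) = 4*√(-3 + m) (F(m) = √(-3 + m)*4 = 4*√(-3 + m))
141*(F(4) + 72) = 141*(4*√(-3 + 4) + 72) = 141*(4*√1 + 72) = 141*(4*1 + 72) = 141*(4 + 72) = 141*76 = 10716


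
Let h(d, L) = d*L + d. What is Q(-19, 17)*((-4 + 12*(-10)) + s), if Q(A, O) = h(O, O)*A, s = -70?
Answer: 1127916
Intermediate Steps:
h(d, L) = d + L*d (h(d, L) = L*d + d = d + L*d)
Q(A, O) = A*O*(1 + O) (Q(A, O) = (O*(1 + O))*A = A*O*(1 + O))
Q(-19, 17)*((-4 + 12*(-10)) + s) = (-19*17*(1 + 17))*((-4 + 12*(-10)) - 70) = (-19*17*18)*((-4 - 120) - 70) = -5814*(-124 - 70) = -5814*(-194) = 1127916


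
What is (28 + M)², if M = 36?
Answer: 4096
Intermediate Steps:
(28 + M)² = (28 + 36)² = 64² = 4096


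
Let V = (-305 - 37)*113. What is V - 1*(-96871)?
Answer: 58225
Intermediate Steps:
V = -38646 (V = -342*113 = -38646)
V - 1*(-96871) = -38646 - 1*(-96871) = -38646 + 96871 = 58225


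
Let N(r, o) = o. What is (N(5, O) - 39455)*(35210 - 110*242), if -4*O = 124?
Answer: -339184740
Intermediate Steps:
O = -31 (O = -1/4*124 = -31)
(N(5, O) - 39455)*(35210 - 110*242) = (-31 - 39455)*(35210 - 110*242) = -39486*(35210 - 26620) = -39486*8590 = -339184740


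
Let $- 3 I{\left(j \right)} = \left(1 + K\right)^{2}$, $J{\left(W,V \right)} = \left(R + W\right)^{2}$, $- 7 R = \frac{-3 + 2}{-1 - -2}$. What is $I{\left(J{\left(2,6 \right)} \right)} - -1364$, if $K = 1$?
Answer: $\frac{4088}{3} \approx 1362.7$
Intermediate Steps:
$R = \frac{1}{7}$ ($R = - \frac{\left(-3 + 2\right) \frac{1}{-1 - -2}}{7} = - \frac{\left(-1\right) \frac{1}{-1 + \left(-3 + 5\right)}}{7} = - \frac{\left(-1\right) \frac{1}{-1 + 2}}{7} = - \frac{\left(-1\right) 1^{-1}}{7} = - \frac{\left(-1\right) 1}{7} = \left(- \frac{1}{7}\right) \left(-1\right) = \frac{1}{7} \approx 0.14286$)
$J{\left(W,V \right)} = \left(\frac{1}{7} + W\right)^{2}$
$I{\left(j \right)} = - \frac{4}{3}$ ($I{\left(j \right)} = - \frac{\left(1 + 1\right)^{2}}{3} = - \frac{2^{2}}{3} = \left(- \frac{1}{3}\right) 4 = - \frac{4}{3}$)
$I{\left(J{\left(2,6 \right)} \right)} - -1364 = - \frac{4}{3} - -1364 = - \frac{4}{3} + 1364 = \frac{4088}{3}$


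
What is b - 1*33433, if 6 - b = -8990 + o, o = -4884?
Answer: -19553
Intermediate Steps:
b = 13880 (b = 6 - (-8990 - 4884) = 6 - 1*(-13874) = 6 + 13874 = 13880)
b - 1*33433 = 13880 - 1*33433 = 13880 - 33433 = -19553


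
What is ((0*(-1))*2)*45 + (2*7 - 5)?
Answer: 9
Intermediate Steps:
((0*(-1))*2)*45 + (2*7 - 5) = (0*2)*45 + (14 - 5) = 0*45 + 9 = 0 + 9 = 9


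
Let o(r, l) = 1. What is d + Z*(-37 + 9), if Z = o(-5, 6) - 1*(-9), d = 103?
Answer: -177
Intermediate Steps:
Z = 10 (Z = 1 - 1*(-9) = 1 + 9 = 10)
d + Z*(-37 + 9) = 103 + 10*(-37 + 9) = 103 + 10*(-28) = 103 - 280 = -177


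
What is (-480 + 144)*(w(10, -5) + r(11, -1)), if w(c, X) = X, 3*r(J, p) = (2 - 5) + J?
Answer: 784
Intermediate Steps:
r(J, p) = -1 + J/3 (r(J, p) = ((2 - 5) + J)/3 = (-3 + J)/3 = -1 + J/3)
(-480 + 144)*(w(10, -5) + r(11, -1)) = (-480 + 144)*(-5 + (-1 + (⅓)*11)) = -336*(-5 + (-1 + 11/3)) = -336*(-5 + 8/3) = -336*(-7/3) = 784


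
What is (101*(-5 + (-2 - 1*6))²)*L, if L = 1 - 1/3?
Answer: 34138/3 ≈ 11379.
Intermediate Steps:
L = ⅔ (L = 1 - 1*⅓ = 1 - ⅓ = ⅔ ≈ 0.66667)
(101*(-5 + (-2 - 1*6))²)*L = (101*(-5 + (-2 - 1*6))²)*(⅔) = (101*(-5 + (-2 - 6))²)*(⅔) = (101*(-5 - 8)²)*(⅔) = (101*(-13)²)*(⅔) = (101*169)*(⅔) = 17069*(⅔) = 34138/3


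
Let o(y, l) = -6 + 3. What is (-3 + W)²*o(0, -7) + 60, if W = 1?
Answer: 48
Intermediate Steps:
o(y, l) = -3
(-3 + W)²*o(0, -7) + 60 = (-3 + 1)²*(-3) + 60 = (-2)²*(-3) + 60 = 4*(-3) + 60 = -12 + 60 = 48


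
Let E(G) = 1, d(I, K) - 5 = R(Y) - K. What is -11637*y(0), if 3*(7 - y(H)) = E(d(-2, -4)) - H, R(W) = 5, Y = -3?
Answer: -77580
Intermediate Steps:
d(I, K) = 10 - K (d(I, K) = 5 + (5 - K) = 10 - K)
y(H) = 20/3 + H/3 (y(H) = 7 - (1 - H)/3 = 7 + (-⅓ + H/3) = 20/3 + H/3)
-11637*y(0) = -11637*(20/3 + (⅓)*0) = -11637*(20/3 + 0) = -11637*20/3 = -77580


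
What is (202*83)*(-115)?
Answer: -1928090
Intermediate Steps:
(202*83)*(-115) = 16766*(-115) = -1928090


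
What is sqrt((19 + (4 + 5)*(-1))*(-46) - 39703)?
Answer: I*sqrt(40163) ≈ 200.41*I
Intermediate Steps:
sqrt((19 + (4 + 5)*(-1))*(-46) - 39703) = sqrt((19 + 9*(-1))*(-46) - 39703) = sqrt((19 - 9)*(-46) - 39703) = sqrt(10*(-46) - 39703) = sqrt(-460 - 39703) = sqrt(-40163) = I*sqrt(40163)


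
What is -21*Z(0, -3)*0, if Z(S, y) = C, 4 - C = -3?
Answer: 0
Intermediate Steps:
C = 7 (C = 4 - 1*(-3) = 4 + 3 = 7)
Z(S, y) = 7
-21*Z(0, -3)*0 = -21*7*0 = -147*0 = 0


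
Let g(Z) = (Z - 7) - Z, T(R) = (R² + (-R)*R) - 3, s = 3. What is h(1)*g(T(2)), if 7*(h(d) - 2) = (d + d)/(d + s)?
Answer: -29/2 ≈ -14.500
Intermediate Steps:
T(R) = -3 (T(R) = (R² - R²) - 3 = 0 - 3 = -3)
h(d) = 2 + 2*d/(7*(3 + d)) (h(d) = 2 + ((d + d)/(d + 3))/7 = 2 + ((2*d)/(3 + d))/7 = 2 + (2*d/(3 + d))/7 = 2 + 2*d/(7*(3 + d)))
g(Z) = -7 (g(Z) = (-7 + Z) - Z = -7)
h(1)*g(T(2)) = (2*(21 + 8*1)/(7*(3 + 1)))*(-7) = ((2/7)*(21 + 8)/4)*(-7) = ((2/7)*(¼)*29)*(-7) = (29/14)*(-7) = -29/2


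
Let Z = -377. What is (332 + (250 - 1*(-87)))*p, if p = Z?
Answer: -252213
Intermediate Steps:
p = -377
(332 + (250 - 1*(-87)))*p = (332 + (250 - 1*(-87)))*(-377) = (332 + (250 + 87))*(-377) = (332 + 337)*(-377) = 669*(-377) = -252213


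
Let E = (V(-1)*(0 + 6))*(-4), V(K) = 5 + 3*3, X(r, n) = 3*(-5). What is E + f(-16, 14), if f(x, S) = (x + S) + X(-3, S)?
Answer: -353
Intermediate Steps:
X(r, n) = -15
V(K) = 14 (V(K) = 5 + 9 = 14)
f(x, S) = -15 + S + x (f(x, S) = (x + S) - 15 = (S + x) - 15 = -15 + S + x)
E = -336 (E = (14*(0 + 6))*(-4) = (14*6)*(-4) = 84*(-4) = -336)
E + f(-16, 14) = -336 + (-15 + 14 - 16) = -336 - 17 = -353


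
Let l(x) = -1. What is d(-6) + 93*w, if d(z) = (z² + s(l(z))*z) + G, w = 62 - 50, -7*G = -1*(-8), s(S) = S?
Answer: 8098/7 ≈ 1156.9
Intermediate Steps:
G = -8/7 (G = -(-1)*(-8)/7 = -⅐*8 = -8/7 ≈ -1.1429)
w = 12
d(z) = -8/7 + z² - z (d(z) = (z² - z) - 8/7 = -8/7 + z² - z)
d(-6) + 93*w = (-8/7 + (-6)² - 1*(-6)) + 93*12 = (-8/7 + 36 + 6) + 1116 = 286/7 + 1116 = 8098/7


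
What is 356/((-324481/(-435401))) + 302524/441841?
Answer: 68584736003840/143369009521 ≈ 478.38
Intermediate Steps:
356/((-324481/(-435401))) + 302524/441841 = 356/((-324481*(-1/435401))) + 302524*(1/441841) = 356/(324481/435401) + 302524/441841 = 356*(435401/324481) + 302524/441841 = 155002756/324481 + 302524/441841 = 68584736003840/143369009521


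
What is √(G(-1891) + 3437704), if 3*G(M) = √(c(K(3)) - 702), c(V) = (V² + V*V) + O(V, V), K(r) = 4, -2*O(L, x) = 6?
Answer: √(30939336 + 3*I*√673)/3 ≈ 1854.1 + 0.002332*I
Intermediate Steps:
O(L, x) = -3 (O(L, x) = -½*6 = -3)
c(V) = -3 + 2*V² (c(V) = (V² + V*V) - 3 = (V² + V²) - 3 = 2*V² - 3 = -3 + 2*V²)
G(M) = I*√673/3 (G(M) = √((-3 + 2*4²) - 702)/3 = √((-3 + 2*16) - 702)/3 = √((-3 + 32) - 702)/3 = √(29 - 702)/3 = √(-673)/3 = (I*√673)/3 = I*√673/3)
√(G(-1891) + 3437704) = √(I*√673/3 + 3437704) = √(3437704 + I*√673/3)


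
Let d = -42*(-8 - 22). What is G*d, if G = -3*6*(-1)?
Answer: 22680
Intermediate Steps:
G = 18 (G = -18*(-1) = 18)
d = 1260 (d = -42*(-30) = 1260)
G*d = 18*1260 = 22680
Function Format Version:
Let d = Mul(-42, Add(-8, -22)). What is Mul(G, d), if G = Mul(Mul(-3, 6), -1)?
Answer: 22680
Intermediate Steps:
G = 18 (G = Mul(-18, -1) = 18)
d = 1260 (d = Mul(-42, -30) = 1260)
Mul(G, d) = Mul(18, 1260) = 22680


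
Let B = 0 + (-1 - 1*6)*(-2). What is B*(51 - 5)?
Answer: 644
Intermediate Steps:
B = 14 (B = 0 + (-1 - 6)*(-2) = 0 - 7*(-2) = 0 + 14 = 14)
B*(51 - 5) = 14*(51 - 5) = 14*46 = 644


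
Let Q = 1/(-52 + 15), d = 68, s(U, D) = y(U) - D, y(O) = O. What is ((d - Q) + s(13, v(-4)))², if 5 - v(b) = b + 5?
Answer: 8122500/1369 ≈ 5933.2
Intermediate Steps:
v(b) = -b (v(b) = 5 - (b + 5) = 5 - (5 + b) = 5 + (-5 - b) = -b)
s(U, D) = U - D
Q = -1/37 (Q = 1/(-37) = -1/37 ≈ -0.027027)
((d - Q) + s(13, v(-4)))² = ((68 - 1*(-1/37)) + (13 - (-1)*(-4)))² = ((68 + 1/37) + (13 - 1*4))² = (2517/37 + (13 - 4))² = (2517/37 + 9)² = (2850/37)² = 8122500/1369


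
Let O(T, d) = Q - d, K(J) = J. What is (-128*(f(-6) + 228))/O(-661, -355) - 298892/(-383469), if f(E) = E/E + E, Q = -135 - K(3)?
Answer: -10880879572/83212773 ≈ -130.76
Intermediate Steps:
Q = -138 (Q = -135 - 1*3 = -135 - 3 = -138)
f(E) = 1 + E
O(T, d) = -138 - d
(-128*(f(-6) + 228))/O(-661, -355) - 298892/(-383469) = (-128*((1 - 6) + 228))/(-138 - 1*(-355)) - 298892/(-383469) = (-128*(-5 + 228))/(-138 + 355) - 298892*(-1/383469) = -128*223/217 + 298892/383469 = -28544*1/217 + 298892/383469 = -28544/217 + 298892/383469 = -10880879572/83212773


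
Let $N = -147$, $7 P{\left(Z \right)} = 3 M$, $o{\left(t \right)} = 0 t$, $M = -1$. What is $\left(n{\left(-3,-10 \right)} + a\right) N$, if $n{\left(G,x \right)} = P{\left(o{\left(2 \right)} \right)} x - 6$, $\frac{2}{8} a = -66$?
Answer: $39060$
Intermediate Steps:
$o{\left(t \right)} = 0$
$P{\left(Z \right)} = - \frac{3}{7}$ ($P{\left(Z \right)} = \frac{3 \left(-1\right)}{7} = \frac{1}{7} \left(-3\right) = - \frac{3}{7}$)
$a = -264$ ($a = 4 \left(-66\right) = -264$)
$n{\left(G,x \right)} = -6 - \frac{3 x}{7}$ ($n{\left(G,x \right)} = - \frac{3 x}{7} - 6 = -6 - \frac{3 x}{7}$)
$\left(n{\left(-3,-10 \right)} + a\right) N = \left(\left(-6 - - \frac{30}{7}\right) - 264\right) \left(-147\right) = \left(\left(-6 + \frac{30}{7}\right) - 264\right) \left(-147\right) = \left(- \frac{12}{7} - 264\right) \left(-147\right) = \left(- \frac{1860}{7}\right) \left(-147\right) = 39060$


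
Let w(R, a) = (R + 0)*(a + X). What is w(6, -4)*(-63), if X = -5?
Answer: 3402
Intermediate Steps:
w(R, a) = R*(-5 + a) (w(R, a) = (R + 0)*(a - 5) = R*(-5 + a))
w(6, -4)*(-63) = (6*(-5 - 4))*(-63) = (6*(-9))*(-63) = -54*(-63) = 3402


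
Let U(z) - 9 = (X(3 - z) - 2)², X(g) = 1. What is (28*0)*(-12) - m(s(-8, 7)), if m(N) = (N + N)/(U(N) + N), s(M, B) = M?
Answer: 8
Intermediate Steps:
U(z) = 10 (U(z) = 9 + (1 - 2)² = 9 + (-1)² = 9 + 1 = 10)
m(N) = 2*N/(10 + N) (m(N) = (N + N)/(10 + N) = (2*N)/(10 + N) = 2*N/(10 + N))
(28*0)*(-12) - m(s(-8, 7)) = (28*0)*(-12) - 2*(-8)/(10 - 8) = 0*(-12) - 2*(-8)/2 = 0 - 2*(-8)/2 = 0 - 1*(-8) = 0 + 8 = 8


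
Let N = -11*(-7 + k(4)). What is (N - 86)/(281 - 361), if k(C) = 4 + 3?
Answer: 43/40 ≈ 1.0750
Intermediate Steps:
k(C) = 7
N = 0 (N = -11*(-7 + 7) = -11*0 = 0)
(N - 86)/(281 - 361) = (0 - 86)/(281 - 361) = -86/(-80) = -86*(-1/80) = 43/40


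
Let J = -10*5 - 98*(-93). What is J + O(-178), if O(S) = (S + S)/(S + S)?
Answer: 9065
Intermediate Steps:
O(S) = 1 (O(S) = (2*S)/((2*S)) = (2*S)*(1/(2*S)) = 1)
J = 9064 (J = -50 + 9114 = 9064)
J + O(-178) = 9064 + 1 = 9065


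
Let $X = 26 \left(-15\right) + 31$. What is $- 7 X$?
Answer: $2513$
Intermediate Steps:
$X = -359$ ($X = -390 + 31 = -359$)
$- 7 X = \left(-7\right) \left(-359\right) = 2513$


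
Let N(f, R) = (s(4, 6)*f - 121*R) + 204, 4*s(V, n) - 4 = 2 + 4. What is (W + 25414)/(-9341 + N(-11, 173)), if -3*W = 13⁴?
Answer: -95362/180585 ≈ -0.52807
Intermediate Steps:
s(V, n) = 5/2 (s(V, n) = 1 + (2 + 4)/4 = 1 + (¼)*6 = 1 + 3/2 = 5/2)
W = -28561/3 (W = -⅓*13⁴ = -⅓*28561 = -28561/3 ≈ -9520.3)
N(f, R) = 204 - 121*R + 5*f/2 (N(f, R) = (5*f/2 - 121*R) + 204 = (-121*R + 5*f/2) + 204 = 204 - 121*R + 5*f/2)
(W + 25414)/(-9341 + N(-11, 173)) = (-28561/3 + 25414)/(-9341 + (204 - 121*173 + (5/2)*(-11))) = 47681/(3*(-9341 + (204 - 20933 - 55/2))) = 47681/(3*(-9341 - 41513/2)) = 47681/(3*(-60195/2)) = (47681/3)*(-2/60195) = -95362/180585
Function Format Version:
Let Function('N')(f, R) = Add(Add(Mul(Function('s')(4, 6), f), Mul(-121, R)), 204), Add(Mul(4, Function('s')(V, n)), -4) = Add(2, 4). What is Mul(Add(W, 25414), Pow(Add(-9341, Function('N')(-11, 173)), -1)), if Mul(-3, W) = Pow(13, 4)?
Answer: Rational(-95362, 180585) ≈ -0.52807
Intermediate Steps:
Function('s')(V, n) = Rational(5, 2) (Function('s')(V, n) = Add(1, Mul(Rational(1, 4), Add(2, 4))) = Add(1, Mul(Rational(1, 4), 6)) = Add(1, Rational(3, 2)) = Rational(5, 2))
W = Rational(-28561, 3) (W = Mul(Rational(-1, 3), Pow(13, 4)) = Mul(Rational(-1, 3), 28561) = Rational(-28561, 3) ≈ -9520.3)
Function('N')(f, R) = Add(204, Mul(-121, R), Mul(Rational(5, 2), f)) (Function('N')(f, R) = Add(Add(Mul(Rational(5, 2), f), Mul(-121, R)), 204) = Add(Add(Mul(-121, R), Mul(Rational(5, 2), f)), 204) = Add(204, Mul(-121, R), Mul(Rational(5, 2), f)))
Mul(Add(W, 25414), Pow(Add(-9341, Function('N')(-11, 173)), -1)) = Mul(Add(Rational(-28561, 3), 25414), Pow(Add(-9341, Add(204, Mul(-121, 173), Mul(Rational(5, 2), -11))), -1)) = Mul(Rational(47681, 3), Pow(Add(-9341, Add(204, -20933, Rational(-55, 2))), -1)) = Mul(Rational(47681, 3), Pow(Add(-9341, Rational(-41513, 2)), -1)) = Mul(Rational(47681, 3), Pow(Rational(-60195, 2), -1)) = Mul(Rational(47681, 3), Rational(-2, 60195)) = Rational(-95362, 180585)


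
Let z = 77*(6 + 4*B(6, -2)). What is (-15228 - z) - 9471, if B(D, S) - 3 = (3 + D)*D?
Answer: -42717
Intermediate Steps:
B(D, S) = 3 + D*(3 + D) (B(D, S) = 3 + (3 + D)*D = 3 + D*(3 + D))
z = 18018 (z = 77*(6 + 4*(3 + 6² + 3*6)) = 77*(6 + 4*(3 + 36 + 18)) = 77*(6 + 4*57) = 77*(6 + 228) = 77*234 = 18018)
(-15228 - z) - 9471 = (-15228 - 1*18018) - 9471 = (-15228 - 18018) - 9471 = -33246 - 9471 = -42717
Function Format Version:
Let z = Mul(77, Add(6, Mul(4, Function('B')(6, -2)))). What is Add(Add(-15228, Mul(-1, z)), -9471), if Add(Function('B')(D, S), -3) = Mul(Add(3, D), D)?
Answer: -42717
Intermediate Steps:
Function('B')(D, S) = Add(3, Mul(D, Add(3, D))) (Function('B')(D, S) = Add(3, Mul(Add(3, D), D)) = Add(3, Mul(D, Add(3, D))))
z = 18018 (z = Mul(77, Add(6, Mul(4, Add(3, Pow(6, 2), Mul(3, 6))))) = Mul(77, Add(6, Mul(4, Add(3, 36, 18)))) = Mul(77, Add(6, Mul(4, 57))) = Mul(77, Add(6, 228)) = Mul(77, 234) = 18018)
Add(Add(-15228, Mul(-1, z)), -9471) = Add(Add(-15228, Mul(-1, 18018)), -9471) = Add(Add(-15228, -18018), -9471) = Add(-33246, -9471) = -42717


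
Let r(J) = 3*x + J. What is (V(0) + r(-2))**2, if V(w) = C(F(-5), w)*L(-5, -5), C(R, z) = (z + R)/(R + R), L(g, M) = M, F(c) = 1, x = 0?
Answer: 81/4 ≈ 20.250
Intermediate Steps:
C(R, z) = (R + z)/(2*R) (C(R, z) = (R + z)/((2*R)) = (R + z)*(1/(2*R)) = (R + z)/(2*R))
r(J) = J (r(J) = 3*0 + J = 0 + J = J)
V(w) = -5/2 - 5*w/2 (V(w) = ((1/2)*(1 + w)/1)*(-5) = ((1/2)*1*(1 + w))*(-5) = (1/2 + w/2)*(-5) = -5/2 - 5*w/2)
(V(0) + r(-2))**2 = ((-5/2 - 5/2*0) - 2)**2 = ((-5/2 + 0) - 2)**2 = (-5/2 - 2)**2 = (-9/2)**2 = 81/4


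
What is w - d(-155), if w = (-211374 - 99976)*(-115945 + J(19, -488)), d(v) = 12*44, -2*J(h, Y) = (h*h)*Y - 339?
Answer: 8621747997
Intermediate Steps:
J(h, Y) = 339/2 - Y*h²/2 (J(h, Y) = -((h*h)*Y - 339)/2 = -(h²*Y - 339)/2 = -(Y*h² - 339)/2 = -(-339 + Y*h²)/2 = 339/2 - Y*h²/2)
d(v) = 528
w = 8621748525 (w = (-211374 - 99976)*(-115945 + (339/2 - ½*(-488)*19²)) = -311350*(-115945 + (339/2 - ½*(-488)*361)) = -311350*(-115945 + (339/2 + 88084)) = -311350*(-115945 + 176507/2) = -311350*(-55383/2) = 8621748525)
w - d(-155) = 8621748525 - 1*528 = 8621748525 - 528 = 8621747997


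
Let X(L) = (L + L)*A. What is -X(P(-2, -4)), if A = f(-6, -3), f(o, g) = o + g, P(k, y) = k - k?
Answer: 0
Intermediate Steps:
P(k, y) = 0
f(o, g) = g + o
A = -9 (A = -3 - 6 = -9)
X(L) = -18*L (X(L) = (L + L)*(-9) = (2*L)*(-9) = -18*L)
-X(P(-2, -4)) = -(-18)*0 = -1*0 = 0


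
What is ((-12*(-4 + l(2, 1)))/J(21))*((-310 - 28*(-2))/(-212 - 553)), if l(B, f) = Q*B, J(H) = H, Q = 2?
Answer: 0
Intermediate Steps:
l(B, f) = 2*B
((-12*(-4 + l(2, 1)))/J(21))*((-310 - 28*(-2))/(-212 - 553)) = (-12*(-4 + 2*2)/21)*((-310 - 28*(-2))/(-212 - 553)) = (-12*(-4 + 4)*(1/21))*((-310 + 56)/(-765)) = (-12*0*(1/21))*(-254*(-1/765)) = (0*(1/21))*(254/765) = 0*(254/765) = 0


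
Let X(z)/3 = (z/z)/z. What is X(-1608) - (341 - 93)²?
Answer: -32966145/536 ≈ -61504.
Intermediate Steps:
X(z) = 3/z (X(z) = 3*((z/z)/z) = 3*(1/z) = 3/z)
X(-1608) - (341 - 93)² = 3/(-1608) - (341 - 93)² = 3*(-1/1608) - 1*248² = -1/536 - 1*61504 = -1/536 - 61504 = -32966145/536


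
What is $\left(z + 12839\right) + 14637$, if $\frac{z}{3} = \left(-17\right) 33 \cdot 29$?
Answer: $-21331$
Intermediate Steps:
$z = -48807$ ($z = 3 \left(-17\right) 33 \cdot 29 = 3 \left(\left(-561\right) 29\right) = 3 \left(-16269\right) = -48807$)
$\left(z + 12839\right) + 14637 = \left(-48807 + 12839\right) + 14637 = -35968 + 14637 = -21331$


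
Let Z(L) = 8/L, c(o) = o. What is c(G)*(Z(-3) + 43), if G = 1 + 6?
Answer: 847/3 ≈ 282.33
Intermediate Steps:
G = 7
c(G)*(Z(-3) + 43) = 7*(8/(-3) + 43) = 7*(8*(-1/3) + 43) = 7*(-8/3 + 43) = 7*(121/3) = 847/3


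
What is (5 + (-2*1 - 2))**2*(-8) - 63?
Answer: -71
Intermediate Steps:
(5 + (-2*1 - 2))**2*(-8) - 63 = (5 + (-2 - 2))**2*(-8) - 63 = (5 - 4)**2*(-8) - 63 = 1**2*(-8) - 63 = 1*(-8) - 63 = -8 - 63 = -71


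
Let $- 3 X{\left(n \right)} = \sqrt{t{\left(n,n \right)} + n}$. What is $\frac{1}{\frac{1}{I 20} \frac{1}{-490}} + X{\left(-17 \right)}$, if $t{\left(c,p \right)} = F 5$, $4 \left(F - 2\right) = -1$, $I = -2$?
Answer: $19600 - \frac{i \sqrt{33}}{6} \approx 19600.0 - 0.95743 i$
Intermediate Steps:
$F = \frac{7}{4}$ ($F = 2 + \frac{1}{4} \left(-1\right) = 2 - \frac{1}{4} = \frac{7}{4} \approx 1.75$)
$t{\left(c,p \right)} = \frac{35}{4}$ ($t{\left(c,p \right)} = \frac{7}{4} \cdot 5 = \frac{35}{4}$)
$X{\left(n \right)} = - \frac{\sqrt{\frac{35}{4} + n}}{3}$
$\frac{1}{\frac{1}{I 20} \frac{1}{-490}} + X{\left(-17 \right)} = \frac{1}{\frac{1}{\left(-2\right) 20} \frac{1}{-490}} - \frac{\sqrt{35 + 4 \left(-17\right)}}{6} = \frac{1}{\frac{1}{-40} \left(- \frac{1}{490}\right)} - \frac{\sqrt{35 - 68}}{6} = \frac{1}{\left(- \frac{1}{40}\right) \left(- \frac{1}{490}\right)} - \frac{\sqrt{-33}}{6} = \frac{1}{\frac{1}{19600}} - \frac{i \sqrt{33}}{6} = 19600 - \frac{i \sqrt{33}}{6}$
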